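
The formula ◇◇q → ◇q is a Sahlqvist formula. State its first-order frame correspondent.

transitivity

This is frame-equivalent to □q → □□q (substitute ¬q for q and contrapose).
Suppose □q→□□q is valid. Take Rxy, Ryz and set V(q)={w : Rxw}. Then □q at x, so □□q at x, so □q at y, so q at z, i.e. Rxz.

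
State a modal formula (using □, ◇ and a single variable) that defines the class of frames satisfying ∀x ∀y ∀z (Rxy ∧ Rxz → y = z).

◇r → □r

The condition is partial functionality. The CD schema ◇r → □r defines it.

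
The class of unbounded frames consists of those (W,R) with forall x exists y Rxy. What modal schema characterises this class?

The condition is seriality. The D schema □ψ → ◇ψ defines it.

□ψ → ◇ψ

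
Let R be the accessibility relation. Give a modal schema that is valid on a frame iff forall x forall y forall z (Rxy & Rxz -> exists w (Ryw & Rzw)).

◇□ψ → □◇ψ

This is convergence; the standard corresponding axiom is .2: ◇□ψ → □◇ψ.
Suppose ◇□ψ→□◇ψ is valid. Take Rxy, Rxz and set V(ψ)={w : Ryw}. Then □ψ at y so ◇□ψ at x, so □◇ψ at x, so ◇ψ at z, giving w with Rzw and Ryw.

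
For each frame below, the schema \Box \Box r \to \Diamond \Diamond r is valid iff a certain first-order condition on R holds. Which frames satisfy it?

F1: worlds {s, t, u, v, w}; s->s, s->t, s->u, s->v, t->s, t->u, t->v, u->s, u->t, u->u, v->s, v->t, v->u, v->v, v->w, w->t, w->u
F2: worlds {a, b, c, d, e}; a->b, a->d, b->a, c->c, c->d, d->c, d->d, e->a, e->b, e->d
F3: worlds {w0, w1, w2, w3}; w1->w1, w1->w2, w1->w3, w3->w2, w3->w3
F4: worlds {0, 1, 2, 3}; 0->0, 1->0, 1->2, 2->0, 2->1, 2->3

F1, F2

Frame correspondent (Sahlqvist): \forall x \exists w (x R^2 w \wedge x R^2 w) — i.e. a generalized confluence (Geach) condition.
F1: ✓.
F2: ✓.
F3: fails — at w0 but no w with w0R²w and w0R²w.
F4: fails — at 3 but no w with 3R²w and 3R²w.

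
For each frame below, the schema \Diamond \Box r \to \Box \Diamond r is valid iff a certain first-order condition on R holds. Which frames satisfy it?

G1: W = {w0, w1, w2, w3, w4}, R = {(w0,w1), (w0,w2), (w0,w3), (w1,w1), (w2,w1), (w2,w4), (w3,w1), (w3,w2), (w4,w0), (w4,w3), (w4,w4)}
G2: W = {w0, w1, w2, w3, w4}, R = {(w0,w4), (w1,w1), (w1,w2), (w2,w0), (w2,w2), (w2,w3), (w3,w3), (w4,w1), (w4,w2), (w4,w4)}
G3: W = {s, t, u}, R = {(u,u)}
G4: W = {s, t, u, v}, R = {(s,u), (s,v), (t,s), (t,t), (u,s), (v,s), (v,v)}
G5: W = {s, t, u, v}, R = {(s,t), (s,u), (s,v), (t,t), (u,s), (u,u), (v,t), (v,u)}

G3

The schema corresponds to convergence: \forall x \forall y \forall z (Rxy \wedge Rxz \to \exists w (Ryw \wedge Rzw)).
G1: fails — Rw2w4 and Rw2w1 but w4 and w1 have no common successor.
G2: fails — Rw2w2 and Rw2w0 but w2 and w0 have no common successor.
G3: ✓.
G4: fails — Rts and Rtt but s and t have no common successor.
G5: fails — Rsu and Rst but u and t have no common successor.
Valid on: G3.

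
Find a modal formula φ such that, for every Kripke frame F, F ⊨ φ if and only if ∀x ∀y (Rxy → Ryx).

q → □◇q

This is symmetry; the standard corresponding axiom is B: q → □◇q.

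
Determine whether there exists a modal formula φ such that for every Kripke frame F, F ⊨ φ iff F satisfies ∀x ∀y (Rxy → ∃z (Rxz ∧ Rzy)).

Yes, by □□p → □p

The condition is density. A defining modal formula is □□p → □p.
Suppose □□p→□p is valid. Take Rxy and set V(p)={w : xR²w}. Then □□p at x, so □p at x, so p at y, i.e. ∃z(Rxz∧Rzy).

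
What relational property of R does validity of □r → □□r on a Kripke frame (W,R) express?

Suppose □r→□□r is valid. Take Rxy, Ryz and set V(r)={w : Rxw}. Then □r at x, so □□r at x, so □r at y, so r at z, i.e. Rxz.

transitivity: ∀x ∀y ∀z (Rxy ∧ Ryz → Rxz)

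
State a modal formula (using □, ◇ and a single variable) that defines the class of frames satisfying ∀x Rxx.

The condition is reflexivity. The T schema □q → q defines it.
Suppose □q→q is valid. At any x set V(q)={w : Rxw}. Then □q holds at x, so q holds at x, i.e. Rxx.

□q → q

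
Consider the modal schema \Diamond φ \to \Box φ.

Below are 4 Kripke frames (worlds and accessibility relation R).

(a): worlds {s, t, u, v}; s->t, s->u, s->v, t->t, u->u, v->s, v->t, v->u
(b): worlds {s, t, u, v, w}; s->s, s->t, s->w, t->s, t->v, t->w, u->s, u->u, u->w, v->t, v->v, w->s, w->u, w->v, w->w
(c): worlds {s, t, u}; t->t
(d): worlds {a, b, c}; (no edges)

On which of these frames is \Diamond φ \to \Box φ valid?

The schema corresponds to partial functionality: \forall x \forall y \forall z (Rxy \wedge Rxz \to y = z).
(a): fails — s sees both t and u.
(b): fails — s sees both s and t.
(c): holds.
(d): holds.

(c), (d)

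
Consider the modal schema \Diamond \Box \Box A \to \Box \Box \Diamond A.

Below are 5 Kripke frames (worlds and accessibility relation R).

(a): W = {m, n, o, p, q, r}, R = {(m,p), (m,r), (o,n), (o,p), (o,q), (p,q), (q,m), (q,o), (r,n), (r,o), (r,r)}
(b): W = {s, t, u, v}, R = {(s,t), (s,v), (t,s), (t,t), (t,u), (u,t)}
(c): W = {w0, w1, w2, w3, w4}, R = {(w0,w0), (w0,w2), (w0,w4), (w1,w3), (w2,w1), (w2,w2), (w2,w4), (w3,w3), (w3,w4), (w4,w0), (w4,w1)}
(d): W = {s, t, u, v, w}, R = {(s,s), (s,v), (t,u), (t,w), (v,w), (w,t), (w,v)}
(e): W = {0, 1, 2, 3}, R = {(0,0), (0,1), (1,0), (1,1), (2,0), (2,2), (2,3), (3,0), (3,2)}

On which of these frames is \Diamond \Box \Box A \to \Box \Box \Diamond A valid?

This is the axiom for a generalized confluence (Geach) condition; its first-order frame correspondent is \forall x \forall y \forall z ((xRy \wedge x R^2 z) \to \exists w (y R^2 w \wedge zRw)).
(a): fails — mRp, mR²n but no w with pR²w and nRw.
(b): fails — sRv, sR²s but no w with vR²w and sRw.
(c): fails — w0Rw0, w0R²w1 but no w with w0R²w and w1Rw.
(d): fails — sRv, sR²v but no w* with vR²w* and vRw*.
(e): ✓.
Valid on: (e).

(e)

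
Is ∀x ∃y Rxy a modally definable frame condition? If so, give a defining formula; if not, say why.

Yes: it is seriality, defined by the D schema □r → ◇r.
Suppose □r→◇r is valid. At any x set V(r)=W. Then □r at x, so ◇r at x, so x has a successor.

Yes — defined by □r → ◇r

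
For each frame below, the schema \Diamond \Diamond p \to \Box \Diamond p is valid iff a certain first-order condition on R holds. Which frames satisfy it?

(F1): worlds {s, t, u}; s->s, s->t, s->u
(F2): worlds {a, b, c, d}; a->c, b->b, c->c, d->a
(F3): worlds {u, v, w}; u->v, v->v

(F2), (F3)

The schema corresponds to a generalized confluence (Geach) condition: \forall x \forall y \forall z ((x R^2 y \wedge xRz) \to \exists w (y = w \wedge zRw)).
(F1): fails — sR²s, sRt but no w with s=w and tRw.
(F2): condition met.
(F3): condition met.
Valid on: (F2), (F3).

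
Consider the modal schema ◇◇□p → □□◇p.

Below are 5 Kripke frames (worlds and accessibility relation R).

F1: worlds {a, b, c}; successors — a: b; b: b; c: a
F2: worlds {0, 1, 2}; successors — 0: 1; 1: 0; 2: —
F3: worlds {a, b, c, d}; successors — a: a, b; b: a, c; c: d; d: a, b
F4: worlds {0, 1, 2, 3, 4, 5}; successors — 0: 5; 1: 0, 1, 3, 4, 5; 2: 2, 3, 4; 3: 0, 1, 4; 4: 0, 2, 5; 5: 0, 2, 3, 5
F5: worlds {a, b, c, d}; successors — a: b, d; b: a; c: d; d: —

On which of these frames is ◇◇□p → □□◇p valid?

Frame correspondent (Sahlqvist): ∀x ∀y ∀z ((xR²y ∧ xR²z) → ∃w (yRw ∧ zRw)) — i.e. a generalized confluence (Geach) condition.
F1: holds.
F2: holds.
F3: fails — aR²a, aR²c but no w with aRw and cRw.
F4: fails — 0R²0, 0R²2 but no w with 0Rw and 2Rw.
F5: fails — bR²b, bR²d but no w with bRw and dRw.
Valid on: F1, F2.

F1, F2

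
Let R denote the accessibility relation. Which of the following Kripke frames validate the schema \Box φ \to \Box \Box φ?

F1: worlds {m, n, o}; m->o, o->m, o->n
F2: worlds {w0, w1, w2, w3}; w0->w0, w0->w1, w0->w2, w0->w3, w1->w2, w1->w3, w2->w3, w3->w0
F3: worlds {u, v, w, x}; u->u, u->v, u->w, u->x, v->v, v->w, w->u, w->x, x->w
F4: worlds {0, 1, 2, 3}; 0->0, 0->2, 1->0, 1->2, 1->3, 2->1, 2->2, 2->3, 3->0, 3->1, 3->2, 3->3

none

Frame correspondent (Sahlqvist): \forall x \forall y \forall z (Rxy \wedge Ryz \to Rxz) — i.e. transitivity.
F1: fails — Rom and Rmo but not Roo.
F2: fails — Rw1w3 and Rw3w0 but not Rw1w0.
F3: fails — Rxw and Rwu but not Rxu.
F4: fails — R02 and R23 but not R03.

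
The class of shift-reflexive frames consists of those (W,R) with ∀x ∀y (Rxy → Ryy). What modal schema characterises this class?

□(□r → r)

This is shift-reflexivity; the standard corresponding axiom is T□: □(□r → r).
Suppose □(□r→r) is valid. Take Rxy and set V(r)={w : Ryw}. Then at y, □r holds; since □(□r→r) at x, □r→r at y, so r at y, i.e. Ryy.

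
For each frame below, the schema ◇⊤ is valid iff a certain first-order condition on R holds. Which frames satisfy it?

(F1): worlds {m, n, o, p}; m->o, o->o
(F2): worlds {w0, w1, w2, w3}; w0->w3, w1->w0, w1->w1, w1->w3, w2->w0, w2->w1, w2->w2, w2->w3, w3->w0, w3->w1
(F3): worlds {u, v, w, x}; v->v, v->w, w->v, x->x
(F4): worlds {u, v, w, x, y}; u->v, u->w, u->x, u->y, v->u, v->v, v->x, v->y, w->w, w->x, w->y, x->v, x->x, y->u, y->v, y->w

(F2), (F4)

Frame correspondent (Sahlqvist): ∀x ∃y Rxy — i.e. seriality.
(F1): fails — world n has no successor.
(F2): holds.
(F3): fails — world u has no successor.
(F4): holds.
Valid on: (F2), (F4).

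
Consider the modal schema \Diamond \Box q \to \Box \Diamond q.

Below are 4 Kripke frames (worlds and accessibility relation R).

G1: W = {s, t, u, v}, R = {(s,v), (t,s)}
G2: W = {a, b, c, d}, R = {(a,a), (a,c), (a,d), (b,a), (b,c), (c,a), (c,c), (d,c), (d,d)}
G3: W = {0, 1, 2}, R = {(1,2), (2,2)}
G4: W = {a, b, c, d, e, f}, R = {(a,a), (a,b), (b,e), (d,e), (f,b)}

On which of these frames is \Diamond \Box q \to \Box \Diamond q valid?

G2, G3

This is the axiom for convergence; its first-order frame correspondent is \forall x \forall y \forall z (Rxy \wedge Rxz \to \exists w (Ryw \wedge Rzw)).
G1: fails — Rsv and Rsv but v and v have no common successor.
G2: ✓.
G3: ✓.
G4: fails — Rab and Raa but b and a have no common successor.
Valid on: G2, G3.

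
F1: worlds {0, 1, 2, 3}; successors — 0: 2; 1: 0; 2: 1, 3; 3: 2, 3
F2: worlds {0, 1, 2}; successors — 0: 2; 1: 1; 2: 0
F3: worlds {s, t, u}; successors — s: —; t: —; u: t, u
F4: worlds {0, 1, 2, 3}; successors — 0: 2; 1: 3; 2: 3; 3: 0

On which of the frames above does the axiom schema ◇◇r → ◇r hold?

This is the axiom for transitivity; its first-order frame correspondent is ∀x ∀y ∀z (Rxy ∧ Ryz → Rxz).
F1: fails — R10 and R02 but not R12.
F2: fails — R20 and R02 but not R22.
F3: ✓.
F4: fails — R13 and R30 but not R10.

F3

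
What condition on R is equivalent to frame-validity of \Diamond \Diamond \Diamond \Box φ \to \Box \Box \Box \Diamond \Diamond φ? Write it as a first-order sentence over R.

\forall x \forall y \forall z ((x R^3 y \wedge x R^3 z) \to \exists w (yRw \wedge z R^2 w))

This is a Sahlqvist (Geach-type) schema ◇^3□^1φ → □^3◇^2φ.
First-order correspondent: \forall x \forall y \forall z ((x R^3 y \wedge x R^3 z) \to \exists w (yRw \wedge z R^2 w)).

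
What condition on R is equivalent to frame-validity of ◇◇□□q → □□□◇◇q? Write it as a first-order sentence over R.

∀x ∀y ∀z ((xR²y ∧ xR³z) → ∃w (yR²w ∧ zR²w))

This is a Sahlqvist (Geach-type) schema ◇^2□^2q → □^3◇^2q.
Minimal-valuation argument: fix x; take any y with xR^2y and any z with xR^3z. Set V(q) to the set of worlds R-reachable from y in exactly 2 steps. Then □^2q holds at y, so the antecedent holds at x; validity forces ◇^2q at z, giving a w with zR^2w and yR^2w.
First-order correspondent: ∀x ∀y ∀z ((xR²y ∧ xR³z) → ∃w (yR²w ∧ zR²w)).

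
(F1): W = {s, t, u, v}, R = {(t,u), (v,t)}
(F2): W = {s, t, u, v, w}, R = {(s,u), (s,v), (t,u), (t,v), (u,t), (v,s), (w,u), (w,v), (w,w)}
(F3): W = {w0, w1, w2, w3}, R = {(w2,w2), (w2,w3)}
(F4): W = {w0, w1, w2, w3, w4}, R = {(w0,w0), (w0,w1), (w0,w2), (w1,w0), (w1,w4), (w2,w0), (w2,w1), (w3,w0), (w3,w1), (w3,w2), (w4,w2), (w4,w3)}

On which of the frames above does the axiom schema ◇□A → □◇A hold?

(F4)

This is the axiom for convergence; its first-order frame correspondent is ∀x ∀y ∀z (Rxy ∧ Rxz → ∃w (Ryw ∧ Rzw)).
(F1): fails — Rtu and Rtu but u and u have no common successor.
(F2): fails — Rsv and Rsu but v and u have no common successor.
(F3): fails — Rw2w2 and Rw2w3 but w2 and w3 have no common successor.
(F4): condition met.
Valid on: (F4).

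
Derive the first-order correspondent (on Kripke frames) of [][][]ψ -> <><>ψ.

forall x exists w (x R^3 w & x R^2 w)

This is a Sahlqvist (Geach-type) schema ◇^0□^3ψ → □^0◇^2ψ.
Minimal-valuation argument: fix x; take any y with xR^0y and any z with xR^0z. Set V(ψ) to the set of worlds R-reachable from y in exactly 3 steps. Then □^3ψ holds at y, so the antecedent holds at x; validity forces ◇^2ψ at z, giving a w with zR^2w and yR^3w.
First-order correspondent: forall x exists w (x R^3 w & x R^2 w).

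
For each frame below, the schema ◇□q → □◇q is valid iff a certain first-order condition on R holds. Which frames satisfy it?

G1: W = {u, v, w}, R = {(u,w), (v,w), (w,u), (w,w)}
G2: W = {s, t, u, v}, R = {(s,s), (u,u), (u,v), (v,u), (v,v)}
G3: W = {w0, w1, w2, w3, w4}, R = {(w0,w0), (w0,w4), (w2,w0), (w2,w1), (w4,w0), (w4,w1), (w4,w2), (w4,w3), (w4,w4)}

This is the axiom for convergence; its first-order frame correspondent is ∀x ∀y ∀z (Rxy ∧ Rxz → ∃w (Ryw ∧ Rzw)).
G1: satisfies the condition.
G2: satisfies the condition.
G3: fails — Rw2w1 and Rw2w1 but w1 and w1 have no common successor.

G1, G2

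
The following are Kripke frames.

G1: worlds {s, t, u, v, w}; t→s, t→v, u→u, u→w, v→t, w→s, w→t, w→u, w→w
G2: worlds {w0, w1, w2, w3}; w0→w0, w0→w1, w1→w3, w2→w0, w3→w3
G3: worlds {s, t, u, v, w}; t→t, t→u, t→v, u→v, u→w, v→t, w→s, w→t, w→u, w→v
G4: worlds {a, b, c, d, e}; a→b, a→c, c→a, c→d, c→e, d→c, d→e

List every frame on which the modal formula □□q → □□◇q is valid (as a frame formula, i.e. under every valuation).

Frame correspondent (Sahlqvist): ∀x ∀z (xR²z → ∃w (xR²w ∧ zRw)) — i.e. a generalized confluence (Geach) condition.
G1: fails — tR²t but no w* with tR²w* and tRw*.
G2: fails — w2R²w1 but no w with w2R²w and w1Rw.
G3: fails — uR²s but no w* with uR²w* and sRw*.
G4: fails — aR²a but no w with aR²w and aRw.
Valid on no frame.

none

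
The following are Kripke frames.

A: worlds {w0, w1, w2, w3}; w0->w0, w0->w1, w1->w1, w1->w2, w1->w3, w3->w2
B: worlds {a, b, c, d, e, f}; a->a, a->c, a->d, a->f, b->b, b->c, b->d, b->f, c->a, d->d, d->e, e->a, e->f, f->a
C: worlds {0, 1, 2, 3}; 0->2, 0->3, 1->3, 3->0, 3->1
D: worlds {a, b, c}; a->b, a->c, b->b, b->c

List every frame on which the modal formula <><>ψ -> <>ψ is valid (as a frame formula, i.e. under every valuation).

This is the axiom for a generalized confluence (Geach) condition; its first-order frame correspondent is forall x forall y (x R^2 y -> exists w (y = w & xRw)).
A: fails — w0R²w2 but no w with w2=w and w0Rw.
B: fails — aR²e but no w with e=w and aRw.
C: fails — 0R²0 but no w with 0=w and 0Rw.
D: satisfies the condition.
Valid on: D.

D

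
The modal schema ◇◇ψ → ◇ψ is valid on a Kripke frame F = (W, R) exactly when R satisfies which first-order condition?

Transitivity

This is frame-equivalent to □ψ → □□ψ (substitute ¬ψ for ψ and contrapose).
Suppose □ψ→□□ψ is valid. Take Rxy, Ryz and set V(ψ)={w : Rxw}. Then □ψ at x, so □□ψ at x, so □ψ at y, so ψ at z, i.e. Rxz.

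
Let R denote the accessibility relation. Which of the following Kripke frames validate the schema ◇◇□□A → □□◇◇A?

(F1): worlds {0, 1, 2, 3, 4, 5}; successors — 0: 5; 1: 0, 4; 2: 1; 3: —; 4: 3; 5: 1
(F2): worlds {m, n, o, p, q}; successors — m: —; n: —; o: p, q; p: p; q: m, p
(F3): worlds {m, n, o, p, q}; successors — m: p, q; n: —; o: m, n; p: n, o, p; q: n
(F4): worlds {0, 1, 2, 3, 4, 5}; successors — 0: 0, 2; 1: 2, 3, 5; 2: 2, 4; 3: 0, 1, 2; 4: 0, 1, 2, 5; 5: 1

This is the axiom for a generalized confluence (Geach) condition; its first-order frame correspondent is ∀x ∀y ∀z ((xR²y ∧ xR²z) → ∃w (yR²w ∧ zR²w)).
(F1): fails — 1R²3, 1R²3 but no w with 3R²w and 3R²w.
(F2): fails — oR²m, oR²m but no w with mR²w and mR²w.
(F3): fails — mR²n, mR²n but no w with nR²w and nR²w.
(F4): holds.

(F4)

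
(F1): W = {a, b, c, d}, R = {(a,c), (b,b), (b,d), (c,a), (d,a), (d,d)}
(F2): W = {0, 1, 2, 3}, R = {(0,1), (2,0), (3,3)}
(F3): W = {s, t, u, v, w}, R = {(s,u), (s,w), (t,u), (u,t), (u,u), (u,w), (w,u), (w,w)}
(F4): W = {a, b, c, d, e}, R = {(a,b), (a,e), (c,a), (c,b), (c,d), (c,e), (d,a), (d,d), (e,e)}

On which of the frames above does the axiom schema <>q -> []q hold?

This is the axiom for partial functionality; its first-order frame correspondent is forall x forall y forall z (Rxy & Rxz -> y = z).
(F1): fails — b sees both b and d.
(F2): satisfies the condition.
(F3): fails — s sees both u and w.
(F4): fails — a sees both b and e.

(F2)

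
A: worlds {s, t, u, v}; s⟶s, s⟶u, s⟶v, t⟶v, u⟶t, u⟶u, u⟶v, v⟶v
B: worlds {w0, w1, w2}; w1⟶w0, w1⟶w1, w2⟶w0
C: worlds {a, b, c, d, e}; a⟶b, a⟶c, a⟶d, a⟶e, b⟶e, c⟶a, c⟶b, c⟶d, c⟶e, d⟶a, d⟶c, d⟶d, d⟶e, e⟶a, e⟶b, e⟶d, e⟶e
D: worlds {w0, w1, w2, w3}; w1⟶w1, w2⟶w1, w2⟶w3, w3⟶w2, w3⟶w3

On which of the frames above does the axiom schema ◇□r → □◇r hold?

The schema corresponds to convergence: ∀x ∀y ∀z (Rxy ∧ Rxz → ∃w (Ryw ∧ Rzw)).
A: condition met.
B: fails — Rw1w1 and Rw1w0 but w1 and w0 have no common successor.
C: condition met.
D: fails — Rw2w1 and Rw2w3 but w1 and w3 have no common successor.
Valid on: A, C.

A, C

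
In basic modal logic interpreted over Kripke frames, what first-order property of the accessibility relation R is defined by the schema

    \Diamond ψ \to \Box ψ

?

partial functionality: \forall x \forall y \forall z (Rxy \wedge Rxz \to y = z)

Suppose ◇ψ→□ψ is valid. Take Rxy, Rxz and set V(ψ)={y}. Then ◇ψ at x, so □ψ at x, so ψ at z, i.e. z=y.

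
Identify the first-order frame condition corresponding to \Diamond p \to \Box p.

Suppose ◇p→□p is valid. Take Rxy, Rxz and set V(p)={y}. Then ◇p at x, so □p at x, so p at z, i.e. z=y.

Partial functionality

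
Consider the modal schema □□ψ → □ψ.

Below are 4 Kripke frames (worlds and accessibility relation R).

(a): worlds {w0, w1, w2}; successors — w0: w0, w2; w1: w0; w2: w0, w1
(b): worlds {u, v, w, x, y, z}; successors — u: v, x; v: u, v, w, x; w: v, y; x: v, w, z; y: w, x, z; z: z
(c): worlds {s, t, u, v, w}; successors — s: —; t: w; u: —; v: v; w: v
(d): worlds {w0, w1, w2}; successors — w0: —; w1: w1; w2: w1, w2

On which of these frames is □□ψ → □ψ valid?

(d)

This is the axiom for density; its first-order frame correspondent is ∀x ∀y (Rxy → ∃z (Rxz ∧ Rzy)).
(a): fails — Rw2w1 but no z with Rw2z and Rzw1.
(b): fails — Ryx but no t with Ryt and Rtx.
(c): fails — Rtw but no z with Rtz and Rzw.
(d): satisfies the condition.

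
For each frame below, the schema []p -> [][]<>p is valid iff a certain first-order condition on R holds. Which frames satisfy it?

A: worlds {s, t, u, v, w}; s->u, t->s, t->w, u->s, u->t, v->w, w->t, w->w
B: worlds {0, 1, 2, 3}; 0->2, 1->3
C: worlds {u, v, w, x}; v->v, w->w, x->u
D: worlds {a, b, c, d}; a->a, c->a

B, C, D

The schema corresponds to a generalized confluence (Geach) condition: forall x forall z (x R^2 z -> exists w (xRw & zRw)).
A: fails — sR²t but no w* with sRw* and tRw*.
B: condition met.
C: condition met.
D: condition met.
Valid on: B, C, D.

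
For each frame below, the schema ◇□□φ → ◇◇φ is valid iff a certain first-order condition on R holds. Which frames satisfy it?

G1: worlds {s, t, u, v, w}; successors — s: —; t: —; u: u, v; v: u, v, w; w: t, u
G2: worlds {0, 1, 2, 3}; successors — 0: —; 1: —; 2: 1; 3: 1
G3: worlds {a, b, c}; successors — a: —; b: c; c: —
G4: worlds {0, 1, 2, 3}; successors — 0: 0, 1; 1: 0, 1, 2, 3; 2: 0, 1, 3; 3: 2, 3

The schema corresponds to a generalized confluence (Geach) condition: ∀x ∀y (xRy → ∃w (yR²w ∧ xR²w)).
G1: fails — wRt but no w* with tR²w* and wR²w*.
G2: fails — 2R1 but no w with 1R²w and 2R²w.
G3: fails — bRc but no w with cR²w and bR²w.
G4: ✓.
Valid on: G4.

G4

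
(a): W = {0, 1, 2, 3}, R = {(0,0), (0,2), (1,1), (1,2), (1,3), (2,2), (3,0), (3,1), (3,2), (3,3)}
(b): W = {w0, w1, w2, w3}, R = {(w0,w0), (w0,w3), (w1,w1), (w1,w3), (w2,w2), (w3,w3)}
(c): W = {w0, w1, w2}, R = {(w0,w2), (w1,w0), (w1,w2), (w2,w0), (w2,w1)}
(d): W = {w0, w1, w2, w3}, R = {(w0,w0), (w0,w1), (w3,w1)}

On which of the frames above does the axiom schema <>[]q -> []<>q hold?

This is the axiom for convergence; its first-order frame correspondent is forall x forall y forall z (Rxy & Rxz -> exists w (Ryw & Rzw)).
(a): condition met.
(b): condition met.
(c): fails — Rw1w2 and Rw1w0 but w2 and w0 have no common successor.
(d): fails — Rw0w1 and Rw0w1 but w1 and w1 have no common successor.

(a), (b)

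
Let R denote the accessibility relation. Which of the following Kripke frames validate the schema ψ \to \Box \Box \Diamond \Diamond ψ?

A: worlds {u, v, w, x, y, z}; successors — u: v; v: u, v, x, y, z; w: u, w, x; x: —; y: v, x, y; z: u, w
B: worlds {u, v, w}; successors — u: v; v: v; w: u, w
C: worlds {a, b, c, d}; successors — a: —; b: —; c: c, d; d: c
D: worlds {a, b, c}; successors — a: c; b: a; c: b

The schema corresponds to a generalized confluence (Geach) condition: \forall x \forall z (x R^2 z \to \exists w (x = w \wedge z R^2 w)).
A: fails — uR²x but no t with u=t and xR²t.
B: fails — uR²v but no t with u=t and vR²t.
C: ✓.
D: fails — aR²b but no w with a=w and bR²w.

C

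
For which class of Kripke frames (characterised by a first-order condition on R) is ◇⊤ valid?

◇⊤ holds at w iff w has a successor, so frame-validity of ◇⊤ is exactly seriality. Equivalently via □q → ◇q:
Suppose □q→◇q is valid. At any x set V(q)=W. Then □q at x, so ◇q at x, so x has a successor.
The converse is a direct semantic check.
Frame condition: ∀x ∃y Rxy.

seriality: ∀x ∃y Rxy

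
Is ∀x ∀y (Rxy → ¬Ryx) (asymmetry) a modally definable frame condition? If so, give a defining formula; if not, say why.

Modal frame validity is preserved under surjective bounded morphisms.
The 3-cycle (worlds a,b,c with a→b→c→a) is asymmetric. Mapping every world to a single reflexive point • is a surjective bounded morphism, and the reflexive point is not asymmetric (R•• but asymmetry requires ¬R••).
So no modal formula (or set of formulas) defines exactly the asymmetric frames.

Not definable by any modal formula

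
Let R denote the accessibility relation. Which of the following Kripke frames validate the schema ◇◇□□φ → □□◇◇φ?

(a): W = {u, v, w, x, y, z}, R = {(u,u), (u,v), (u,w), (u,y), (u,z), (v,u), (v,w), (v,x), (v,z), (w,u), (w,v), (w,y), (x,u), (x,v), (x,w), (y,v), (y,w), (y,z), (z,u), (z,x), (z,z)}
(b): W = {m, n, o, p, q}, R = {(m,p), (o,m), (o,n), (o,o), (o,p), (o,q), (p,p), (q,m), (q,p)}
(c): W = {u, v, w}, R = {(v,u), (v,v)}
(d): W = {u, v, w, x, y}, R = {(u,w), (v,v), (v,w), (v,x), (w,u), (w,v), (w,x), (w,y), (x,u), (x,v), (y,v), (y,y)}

The schema corresponds to a generalized confluence (Geach) condition: ∀x ∀y ∀z ((xR²y ∧ xR²z) → ∃w (yR²w ∧ zR²w)).
(a): ✓.
(b): fails — oR²m, oR²n but no w with mR²w and nR²w.
(c): fails — vR²u, vR²u but no t with uR²t and uR²t.
(d): ✓.
Valid on: (a), (d).

(a), (d)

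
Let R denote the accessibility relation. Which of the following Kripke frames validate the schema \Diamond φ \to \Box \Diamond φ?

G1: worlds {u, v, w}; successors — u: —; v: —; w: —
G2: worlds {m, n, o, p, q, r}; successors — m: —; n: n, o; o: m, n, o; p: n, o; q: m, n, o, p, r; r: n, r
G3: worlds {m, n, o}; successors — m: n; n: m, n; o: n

Frame correspondent (Sahlqvist): \forall x \forall y \forall z (Rxy \wedge Rxz \to Ryz) — i.e. the Euclidean property.
G1: satisfies the condition.
G2: fails — Rom and Rom but not Rmm.
G3: fails — Rnm and Rnm but not Rmm.

G1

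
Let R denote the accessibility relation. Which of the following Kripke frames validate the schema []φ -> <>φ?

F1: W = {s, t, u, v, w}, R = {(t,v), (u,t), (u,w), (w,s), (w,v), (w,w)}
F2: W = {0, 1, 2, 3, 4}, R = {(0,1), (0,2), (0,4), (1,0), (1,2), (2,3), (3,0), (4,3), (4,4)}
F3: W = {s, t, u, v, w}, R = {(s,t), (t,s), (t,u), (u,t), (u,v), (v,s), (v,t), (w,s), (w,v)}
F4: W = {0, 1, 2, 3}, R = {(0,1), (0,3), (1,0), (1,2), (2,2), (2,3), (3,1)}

F2, F3, F4

Frame correspondent (Sahlqvist): forall x exists y Rxy — i.e. seriality.
F1: fails — world s has no successor.
F2: condition met.
F3: condition met.
F4: condition met.
Valid on: F2, F3, F4.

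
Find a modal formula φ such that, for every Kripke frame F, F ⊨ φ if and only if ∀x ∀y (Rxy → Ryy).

This is shift-reflexivity; the standard corresponding axiom is T□: □(□ψ → ψ).
Suppose □(□ψ→ψ) is valid. Take Rxy and set V(ψ)={w : Ryw}. Then at y, □ψ holds; since □(□ψ→ψ) at x, □ψ→ψ at y, so ψ at y, i.e. Ryy.

□(□ψ → ψ)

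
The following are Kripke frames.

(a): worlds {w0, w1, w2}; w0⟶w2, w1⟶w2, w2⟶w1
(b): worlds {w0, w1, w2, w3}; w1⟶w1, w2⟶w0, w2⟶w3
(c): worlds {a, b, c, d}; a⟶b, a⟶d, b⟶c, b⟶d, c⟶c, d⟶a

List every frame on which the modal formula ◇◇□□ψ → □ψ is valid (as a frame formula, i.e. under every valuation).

(b)

The schema corresponds to a generalized confluence (Geach) condition: ∀x ∀y ∀z ((xR²y ∧ xRz) → ∃w (yR²w ∧ z = w)).
(a): fails — w0R²w1, w0Rw2 but no w with w1R²w and w2=w.
(b): holds.
(c): fails — aR²a, aRb but no w with aR²w and b=w.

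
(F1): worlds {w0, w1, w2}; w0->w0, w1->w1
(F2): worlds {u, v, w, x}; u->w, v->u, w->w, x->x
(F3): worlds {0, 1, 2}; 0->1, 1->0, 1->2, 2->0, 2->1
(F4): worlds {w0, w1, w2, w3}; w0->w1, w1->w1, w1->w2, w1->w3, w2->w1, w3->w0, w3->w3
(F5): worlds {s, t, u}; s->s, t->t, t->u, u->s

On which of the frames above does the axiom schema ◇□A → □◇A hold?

The schema corresponds to convergence: ∀x ∀y ∀z (Rxy ∧ Rxz → ∃w (Ryw ∧ Rzw)).
(F1): ✓.
(F2): ✓.
(F3): fails — R20 and R21 but 0 and 1 have no common successor.
(F4): fails — Rw1w2 and Rw1w3 but w2 and w3 have no common successor.
(F5): fails — Rtt and Rtu but t and u have no common successor.

(F1), (F2)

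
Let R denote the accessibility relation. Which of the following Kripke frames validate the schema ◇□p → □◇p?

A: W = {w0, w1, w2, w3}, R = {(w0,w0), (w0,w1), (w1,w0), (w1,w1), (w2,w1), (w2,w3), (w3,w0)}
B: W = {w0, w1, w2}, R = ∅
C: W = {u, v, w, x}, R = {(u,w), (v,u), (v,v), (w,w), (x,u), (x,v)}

This is the axiom for convergence; its first-order frame correspondent is ∀x ∀y ∀z (Rxy ∧ Rxz → ∃w (Ryw ∧ Rzw)).
A: satisfies the condition.
B: satisfies the condition.
C: fails — Rvv and Rvu but v and u have no common successor.
Valid on: A, B.

A, B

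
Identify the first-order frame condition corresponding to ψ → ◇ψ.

This is a form of the T axiom.
It corresponds to reflexivity: ∀x Rxx.

Reflexivity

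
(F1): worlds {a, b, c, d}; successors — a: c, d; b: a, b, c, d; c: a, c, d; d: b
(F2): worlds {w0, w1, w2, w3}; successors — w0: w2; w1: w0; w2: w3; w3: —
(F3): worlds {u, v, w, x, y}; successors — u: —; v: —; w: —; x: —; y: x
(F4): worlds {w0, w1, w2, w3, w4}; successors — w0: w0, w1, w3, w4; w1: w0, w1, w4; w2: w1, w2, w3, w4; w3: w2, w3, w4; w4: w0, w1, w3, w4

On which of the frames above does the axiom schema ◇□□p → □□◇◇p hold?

(F1), (F3), (F4)

This is the axiom for a generalized confluence (Geach) condition; its first-order frame correspondent is ∀x ∀y ∀z ((xRy ∧ xR²z) → ∃w (yR²w ∧ zR²w)).
(F1): ✓.
(F2): fails — w0Rw2, w0R²w3 but no w with w2R²w and w3R²w.
(F3): ✓.
(F4): ✓.
Valid on: (F1), (F3), (F4).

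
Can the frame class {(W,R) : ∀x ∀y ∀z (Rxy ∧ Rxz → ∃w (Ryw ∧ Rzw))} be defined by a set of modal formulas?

Definable; ◇□p → □◇p defines it

Yes: it is convergence, defined by the .2 schema ◇□p → □◇p.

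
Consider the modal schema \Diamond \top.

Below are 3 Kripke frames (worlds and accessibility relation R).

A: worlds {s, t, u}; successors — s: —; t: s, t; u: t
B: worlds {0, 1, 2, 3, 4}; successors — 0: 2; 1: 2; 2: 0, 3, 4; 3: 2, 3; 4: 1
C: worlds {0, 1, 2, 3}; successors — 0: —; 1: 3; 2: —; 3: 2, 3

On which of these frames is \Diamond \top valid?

The schema corresponds to seriality: \forall x \exists y Rxy.
A: fails — world s has no successor.
B: holds.
C: fails — world 0 has no successor.

B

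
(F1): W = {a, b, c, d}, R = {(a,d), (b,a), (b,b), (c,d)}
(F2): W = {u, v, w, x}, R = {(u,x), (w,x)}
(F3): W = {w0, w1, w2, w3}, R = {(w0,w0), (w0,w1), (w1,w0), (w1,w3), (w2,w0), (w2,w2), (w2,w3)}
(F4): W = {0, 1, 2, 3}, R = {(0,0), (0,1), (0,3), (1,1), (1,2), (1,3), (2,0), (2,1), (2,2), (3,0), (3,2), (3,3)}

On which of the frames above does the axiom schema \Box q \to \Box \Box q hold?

(F2)

Frame correspondent (Sahlqvist): \forall x \forall y \forall z (Rxy \wedge Ryz \to Rxz) — i.e. transitivity.
(F1): fails — Rba and Rad but not Rbd.
(F2): ✓.
(F3): fails — Rw1w0 and Rw0w1 but not Rw1w1.
(F4): fails — R32 and R21 but not R31.
Valid on: (F2).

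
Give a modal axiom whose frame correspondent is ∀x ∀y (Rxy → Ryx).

q → □◇q

A defining formula is q → □◇q (the B axiom).
Suppose q→□◇q is valid. Take Rxy and set V(q)={x}. Then q at x, so □◇q at x, so ◇q at y, so some z with Ryz has q; z=x, i.e. Ryx.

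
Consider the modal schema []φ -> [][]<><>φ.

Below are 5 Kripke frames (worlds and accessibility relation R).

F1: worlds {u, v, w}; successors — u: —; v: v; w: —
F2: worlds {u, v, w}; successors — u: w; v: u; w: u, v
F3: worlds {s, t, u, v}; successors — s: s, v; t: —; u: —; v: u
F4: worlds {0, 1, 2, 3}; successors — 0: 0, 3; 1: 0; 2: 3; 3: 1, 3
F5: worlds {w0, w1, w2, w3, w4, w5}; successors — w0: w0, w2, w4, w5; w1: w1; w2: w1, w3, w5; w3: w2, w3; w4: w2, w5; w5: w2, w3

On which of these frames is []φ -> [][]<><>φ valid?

This is the axiom for a generalized confluence (Geach) condition; its first-order frame correspondent is forall x forall z (x R^2 z -> exists w (xRw & z R^2 w)).
F1: ✓.
F2: fails — uR²u but no t with uRt and uR²t.
F3: fails — sR²u but no w with sRw and uR²w.
F4: ✓.
F5: fails — w0R²w1 but no w with w0Rw and w1R²w.
Valid on: F1, F4.

F1, F4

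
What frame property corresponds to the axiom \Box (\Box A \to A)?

Shift-reflexivity

This is the T□ axiom.
Its frame correspondent is shift-reflexivity — \forall x \forall y (Rxy \to Ryy).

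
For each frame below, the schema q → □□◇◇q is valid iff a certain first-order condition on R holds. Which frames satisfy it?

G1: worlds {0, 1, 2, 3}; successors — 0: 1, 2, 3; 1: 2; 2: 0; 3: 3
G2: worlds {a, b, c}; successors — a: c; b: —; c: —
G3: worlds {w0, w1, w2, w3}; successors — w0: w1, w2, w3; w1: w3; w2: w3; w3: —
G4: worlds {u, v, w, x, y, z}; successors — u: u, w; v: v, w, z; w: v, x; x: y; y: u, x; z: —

G2

Frame correspondent (Sahlqvist): ∀x ∀z (xR²z → ∃w (x = w ∧ zR²w)) — i.e. a generalized confluence (Geach) condition.
G1: fails — 0R²2 but no w with 0=w and 2R²w.
G2: ✓.
G3: fails — w0R²w3 but no w with w0=w and w3R²w.
G4: fails — uR²v but no t with u=t and vR²t.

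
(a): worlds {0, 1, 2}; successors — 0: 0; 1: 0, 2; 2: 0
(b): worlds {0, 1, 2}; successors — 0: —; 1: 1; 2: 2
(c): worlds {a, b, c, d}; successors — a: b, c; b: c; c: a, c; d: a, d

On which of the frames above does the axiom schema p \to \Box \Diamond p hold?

(b)

The schema corresponds to symmetry: \forall x \forall y (Rxy \to Ryx).
(a): fails — R10 but not R01.
(b): condition met.
(c): fails — Rbc but not Rcb.
Valid on: (b).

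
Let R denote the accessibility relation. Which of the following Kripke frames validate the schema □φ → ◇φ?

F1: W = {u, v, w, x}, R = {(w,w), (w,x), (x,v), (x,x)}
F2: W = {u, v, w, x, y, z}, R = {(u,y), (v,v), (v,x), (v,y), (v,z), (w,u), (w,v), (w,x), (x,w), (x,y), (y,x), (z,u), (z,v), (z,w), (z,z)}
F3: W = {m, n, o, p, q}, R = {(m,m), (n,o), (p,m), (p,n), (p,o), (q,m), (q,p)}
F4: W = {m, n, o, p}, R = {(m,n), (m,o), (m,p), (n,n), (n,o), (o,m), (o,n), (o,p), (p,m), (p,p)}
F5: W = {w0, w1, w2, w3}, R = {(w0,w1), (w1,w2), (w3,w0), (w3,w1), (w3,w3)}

Frame correspondent (Sahlqvist): ∀x ∃y Rxy — i.e. seriality.
F1: fails — world u has no successor.
F2: satisfies the condition.
F3: fails — world o has no successor.
F4: satisfies the condition.
F5: fails — world w2 has no successor.
Valid on: F2, F4.

F2, F4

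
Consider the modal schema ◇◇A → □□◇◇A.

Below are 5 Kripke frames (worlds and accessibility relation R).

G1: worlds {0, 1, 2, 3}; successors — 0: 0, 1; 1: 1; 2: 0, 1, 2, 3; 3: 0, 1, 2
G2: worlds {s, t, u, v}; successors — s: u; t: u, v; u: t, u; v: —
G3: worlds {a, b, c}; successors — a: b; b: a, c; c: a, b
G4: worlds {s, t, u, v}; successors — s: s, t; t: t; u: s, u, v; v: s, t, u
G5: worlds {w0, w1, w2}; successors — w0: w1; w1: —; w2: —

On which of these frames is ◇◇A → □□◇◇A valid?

This is the axiom for a generalized confluence (Geach) condition; its first-order frame correspondent is ∀x ∀y ∀z ((xR²y ∧ xR²z) → ∃w (y = w ∧ zR²w)).
G1: fails — 0R²0, 0R²1 but no w with 0=w and 1R²w.
G2: fails — uR²t, uR²v but no w with t=w and vR²w.
G3: fails — bR²b, bR²a but no w with b=w and aR²w.
G4: fails — sR²s, sR²t but no w with s=w and tR²w.
G5: holds.
Valid on: G5.

G5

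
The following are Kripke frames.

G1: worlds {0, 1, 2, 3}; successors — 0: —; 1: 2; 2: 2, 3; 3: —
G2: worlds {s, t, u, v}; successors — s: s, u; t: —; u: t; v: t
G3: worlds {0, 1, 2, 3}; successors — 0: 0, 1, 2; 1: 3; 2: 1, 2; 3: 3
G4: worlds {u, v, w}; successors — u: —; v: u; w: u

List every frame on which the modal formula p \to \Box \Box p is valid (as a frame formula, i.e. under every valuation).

This is the axiom for a generalized confluence (Geach) condition; its first-order frame correspondent is \forall x \forall z (x R^2 z \to \exists w (x = w \wedge z = w)).
G1: fails — 1R²2 but 1 ≠ 2.
G2: fails — sR²t but s ≠ t.
G3: fails — 0R²1 but 0 ≠ 1.
G4: ✓.
Valid on: G4.

G4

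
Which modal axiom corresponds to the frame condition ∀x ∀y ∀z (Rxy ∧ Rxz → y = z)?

◇ψ → □ψ

The condition is partial functionality. The CD schema ◇ψ → □ψ defines it.
Suppose ◇ψ→□ψ is valid. Take Rxy, Rxz and set V(ψ)={y}. Then ◇ψ at x, so □ψ at x, so ψ at z, i.e. z=y.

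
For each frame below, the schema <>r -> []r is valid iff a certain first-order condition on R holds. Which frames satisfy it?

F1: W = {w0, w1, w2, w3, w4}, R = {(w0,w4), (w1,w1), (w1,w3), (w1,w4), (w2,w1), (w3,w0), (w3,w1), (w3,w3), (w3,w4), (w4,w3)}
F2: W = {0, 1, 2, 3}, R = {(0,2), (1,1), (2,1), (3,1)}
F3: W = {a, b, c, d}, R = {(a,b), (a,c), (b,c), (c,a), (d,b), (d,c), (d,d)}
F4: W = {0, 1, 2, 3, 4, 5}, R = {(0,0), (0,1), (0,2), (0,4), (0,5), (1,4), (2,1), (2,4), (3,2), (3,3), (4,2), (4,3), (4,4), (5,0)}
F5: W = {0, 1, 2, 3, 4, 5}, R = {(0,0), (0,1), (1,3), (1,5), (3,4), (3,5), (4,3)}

F2

Frame correspondent (Sahlqvist): forall x forall y forall z (Rxy & Rxz -> y = z) — i.e. partial functionality.
F1: fails — w1 sees both w1 and w3.
F2: ✓.
F3: fails — a sees both b and c.
F4: fails — 0 sees both 0 and 1.
F5: fails — 0 sees both 0 and 1.
Valid on: F2.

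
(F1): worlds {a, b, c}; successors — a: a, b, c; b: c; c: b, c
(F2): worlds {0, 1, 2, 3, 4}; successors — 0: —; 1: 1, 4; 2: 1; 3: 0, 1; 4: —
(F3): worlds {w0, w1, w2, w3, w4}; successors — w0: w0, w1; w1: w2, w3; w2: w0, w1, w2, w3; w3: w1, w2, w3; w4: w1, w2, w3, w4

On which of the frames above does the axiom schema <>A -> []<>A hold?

none

The schema corresponds to the Euclidean property: forall x forall y forall z (Rxy & Rxz -> Ryz).
(F1): fails — Rab and Rab but not Rbb.
(F2): fails — R14 and R11 but not R41.
(F3): fails — Rw0w1 and Rw0w1 but not Rw1w1.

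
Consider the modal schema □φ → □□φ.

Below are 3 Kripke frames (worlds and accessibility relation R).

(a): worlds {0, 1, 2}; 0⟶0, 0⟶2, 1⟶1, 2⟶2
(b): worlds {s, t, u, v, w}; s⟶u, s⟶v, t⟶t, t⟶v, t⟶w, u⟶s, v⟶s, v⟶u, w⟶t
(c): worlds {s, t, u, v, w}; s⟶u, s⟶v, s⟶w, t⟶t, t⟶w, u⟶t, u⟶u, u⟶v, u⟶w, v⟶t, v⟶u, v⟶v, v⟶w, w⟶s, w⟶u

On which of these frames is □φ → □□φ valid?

Frame correspondent (Sahlqvist): ∀x ∀y ∀z (Rxy ∧ Ryz → Rxz) — i.e. transitivity.
(a): condition met.
(b): fails — Rwt and Rtv but not Rwv.
(c): fails — Ruw and Rws but not Rus.
Valid on: (a).

(a)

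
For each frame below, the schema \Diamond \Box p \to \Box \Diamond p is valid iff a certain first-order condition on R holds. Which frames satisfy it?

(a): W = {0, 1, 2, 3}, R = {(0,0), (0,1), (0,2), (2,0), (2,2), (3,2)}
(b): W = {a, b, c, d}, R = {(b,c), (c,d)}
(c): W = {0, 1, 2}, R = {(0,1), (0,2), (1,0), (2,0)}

This is the axiom for convergence; its first-order frame correspondent is \forall x \forall y \forall z (Rxy \wedge Rxz \to \exists w (Ryw \wedge Rzw)).
(a): fails — R00 and R01 but 0 and 1 have no common successor.
(b): fails — Rcd and Rcd but d and d have no common successor.
(c): satisfies the condition.

(c)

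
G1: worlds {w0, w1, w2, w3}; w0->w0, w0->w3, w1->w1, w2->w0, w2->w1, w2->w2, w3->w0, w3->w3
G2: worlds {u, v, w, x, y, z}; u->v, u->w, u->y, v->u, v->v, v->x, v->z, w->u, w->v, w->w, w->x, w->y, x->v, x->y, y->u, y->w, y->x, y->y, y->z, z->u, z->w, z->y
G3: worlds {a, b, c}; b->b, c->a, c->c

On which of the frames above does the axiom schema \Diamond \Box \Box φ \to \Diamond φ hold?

Frame correspondent (Sahlqvist): \forall x \forall y (xRy \to \exists w (y R^2 w \wedge xRw)) — i.e. a generalized confluence (Geach) condition.
G1: ✓.
G2: ✓.
G3: fails — cRa but no w with aR²w and cRw.

G1, G2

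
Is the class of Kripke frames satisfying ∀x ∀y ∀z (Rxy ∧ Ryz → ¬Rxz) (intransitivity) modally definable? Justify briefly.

Modal frame validity is preserved under surjective bounded morphisms.
The 7-cycle (worlds w0,w1,w2,w3,w4,w5,w6 with w0→w1→w2→w3→w4→w5→w6→w0) is intransitive. Mapping every world to a single reflexive point • is a surjective bounded morphism; the reflexive point is not intransitive (R••∧R•• but R••).
Hence intransitivity is not modally definable.

Not modally definable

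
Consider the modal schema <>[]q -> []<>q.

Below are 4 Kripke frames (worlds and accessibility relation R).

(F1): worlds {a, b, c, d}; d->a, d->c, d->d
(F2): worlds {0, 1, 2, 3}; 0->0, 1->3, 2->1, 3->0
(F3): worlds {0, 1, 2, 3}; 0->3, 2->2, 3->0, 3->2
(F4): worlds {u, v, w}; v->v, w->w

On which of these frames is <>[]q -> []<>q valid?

(F2), (F4)

The schema corresponds to convergence: forall x forall y forall z (Rxy & Rxz -> exists w (Ryw & Rzw)).
(F1): fails — Rdd and Rda but d and a have no common successor.
(F2): satisfies the condition.
(F3): fails — R30 and R32 but 0 and 2 have no common successor.
(F4): satisfies the condition.
Valid on: (F2), (F4).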